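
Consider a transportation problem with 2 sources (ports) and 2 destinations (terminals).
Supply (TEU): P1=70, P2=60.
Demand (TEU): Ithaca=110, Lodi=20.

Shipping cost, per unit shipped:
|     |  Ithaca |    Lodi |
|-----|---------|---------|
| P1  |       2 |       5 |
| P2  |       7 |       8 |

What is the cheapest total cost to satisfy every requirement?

A cheapest plan:
  P1–Ithaca: 70 × 2 = 140
  P2–Ithaca: 40 × 7 = 280
  P2–Lodi: 20 × 8 = 160
Total = 140 + 280 + 160 = 580.

580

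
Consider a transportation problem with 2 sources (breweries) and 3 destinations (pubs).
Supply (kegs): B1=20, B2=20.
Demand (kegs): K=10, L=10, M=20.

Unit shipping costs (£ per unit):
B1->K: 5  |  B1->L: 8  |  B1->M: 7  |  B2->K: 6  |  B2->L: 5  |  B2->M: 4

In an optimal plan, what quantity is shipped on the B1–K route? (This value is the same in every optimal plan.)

The minimum-cost plan:
  B1→K: 10 × £5 = £50
  B1→L: 10 × £8 = £80
  B2→M: 20 × £4 = £80
Total cost = £210.
So B1→K carries 10 kegs.

10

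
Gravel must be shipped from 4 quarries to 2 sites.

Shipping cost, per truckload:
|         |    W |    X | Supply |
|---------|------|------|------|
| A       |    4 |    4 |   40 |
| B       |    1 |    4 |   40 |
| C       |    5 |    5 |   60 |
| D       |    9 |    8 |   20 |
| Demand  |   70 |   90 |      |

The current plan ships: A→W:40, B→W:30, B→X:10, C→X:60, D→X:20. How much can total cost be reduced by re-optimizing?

30

Current plan cost = 40·4 + 30·1 + 10·4 + 60·5 + 20·8 = 690.
Optimal plan:
  A→W: 30 truckloads
  A→X: 10 truckloads
  B→W: 40 truckloads
  C→X: 60 truckloads
  D→X: 20 truckloads
Optimal cost = 660.
Saving = 690 − 660 = 30.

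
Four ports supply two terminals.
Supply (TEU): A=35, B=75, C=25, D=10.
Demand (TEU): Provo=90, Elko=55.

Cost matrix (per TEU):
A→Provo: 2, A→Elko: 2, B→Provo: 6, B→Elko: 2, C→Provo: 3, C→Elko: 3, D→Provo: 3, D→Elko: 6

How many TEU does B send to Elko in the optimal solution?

Optimal shipments:
  A to Provo: 35 × 2 = 70
  B to Provo: 20 × 6 = 120
  B to Elko: 55 × 2 = 110
  C to Provo: 25 × 3 = 75
  D to Provo: 10 × 3 = 30
Total cost = 405.
So B→Elko carries 55 TEU.

55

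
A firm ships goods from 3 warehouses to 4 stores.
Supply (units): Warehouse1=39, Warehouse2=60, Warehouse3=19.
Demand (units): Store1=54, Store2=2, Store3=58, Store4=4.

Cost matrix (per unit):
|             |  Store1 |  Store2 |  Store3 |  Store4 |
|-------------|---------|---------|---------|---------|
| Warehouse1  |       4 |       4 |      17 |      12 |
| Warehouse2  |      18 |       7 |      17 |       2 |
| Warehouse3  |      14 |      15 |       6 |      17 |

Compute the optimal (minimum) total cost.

Optimal allocation:
  Warehouse1 to Store1: 39 units
  Warehouse2 to Store1: 15 units
  Warehouse2 to Store2: 2 units
  Warehouse2 to Store3: 39 units
  Warehouse2 to Store4: 4 units
  Warehouse3 to Store3: 19 units
Total cost = 1225.

1225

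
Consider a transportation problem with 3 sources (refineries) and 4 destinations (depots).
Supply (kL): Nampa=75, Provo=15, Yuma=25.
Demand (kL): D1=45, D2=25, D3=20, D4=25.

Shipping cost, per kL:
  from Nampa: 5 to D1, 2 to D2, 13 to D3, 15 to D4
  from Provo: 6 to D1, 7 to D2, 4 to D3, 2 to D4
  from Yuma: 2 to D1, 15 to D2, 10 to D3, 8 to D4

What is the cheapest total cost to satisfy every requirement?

600

Optimal allocation:
  Nampa–D1: 30 × 5 = 150
  Nampa–D2: 25 × 2 = 50
  Nampa–D3: 20 × 13 = 260
  Provo–D4: 15 × 2 = 30
  Yuma–D1: 15 × 2 = 30
  Yuma–D4: 10 × 8 = 80
Total = 150 + 50 + 260 + 30 + 30 + 80 = 600.
(Supply check: Nampa ships 75; Provo ships 15; Yuma ships 25.)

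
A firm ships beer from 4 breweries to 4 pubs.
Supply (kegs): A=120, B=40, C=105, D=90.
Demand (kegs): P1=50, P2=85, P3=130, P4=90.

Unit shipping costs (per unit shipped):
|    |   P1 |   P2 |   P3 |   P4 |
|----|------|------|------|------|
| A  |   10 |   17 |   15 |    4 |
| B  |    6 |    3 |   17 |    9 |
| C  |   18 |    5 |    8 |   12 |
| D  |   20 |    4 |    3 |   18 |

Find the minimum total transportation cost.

One minimum-cost allocation:
  A->P1: 30 × 10 = 300
  A->P4: 90 × 4 = 360
  B->P1: 20 × 6 = 120
  B->P2: 20 × 3 = 60
  C->P2: 65 × 5 = 325
  C->P3: 40 × 8 = 320
  D->P3: 90 × 3 = 270
Total = 300 + 360 + 120 + 60 + 325 + 320 + 270 = 1755.

1755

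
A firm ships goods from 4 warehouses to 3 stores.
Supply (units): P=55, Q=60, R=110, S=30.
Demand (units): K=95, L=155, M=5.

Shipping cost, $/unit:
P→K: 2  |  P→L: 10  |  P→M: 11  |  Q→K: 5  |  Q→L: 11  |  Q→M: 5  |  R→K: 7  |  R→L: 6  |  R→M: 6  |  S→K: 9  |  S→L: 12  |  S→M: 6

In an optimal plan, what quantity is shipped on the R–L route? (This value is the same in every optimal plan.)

Optimal shipments:
  P to K: 55 units
  Q to K: 40 units
  Q to L: 20 units
  R to L: 110 units
  S to L: 25 units
  S to M: 5 units
Total cost = $1520.
So R→L carries 110 units.

110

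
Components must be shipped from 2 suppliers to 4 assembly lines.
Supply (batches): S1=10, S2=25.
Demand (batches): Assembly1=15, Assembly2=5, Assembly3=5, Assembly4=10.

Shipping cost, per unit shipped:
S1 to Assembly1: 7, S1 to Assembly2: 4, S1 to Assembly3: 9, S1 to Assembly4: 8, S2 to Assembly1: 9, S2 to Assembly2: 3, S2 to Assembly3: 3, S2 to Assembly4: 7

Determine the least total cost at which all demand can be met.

An optimal shipping plan:
  S1–Assembly1: 10 batches
  S2–Assembly1: 5 batches
  S2–Assembly2: 5 batches
  S2–Assembly3: 5 batches
  S2–Assembly4: 10 batches
Total cost = 215.

215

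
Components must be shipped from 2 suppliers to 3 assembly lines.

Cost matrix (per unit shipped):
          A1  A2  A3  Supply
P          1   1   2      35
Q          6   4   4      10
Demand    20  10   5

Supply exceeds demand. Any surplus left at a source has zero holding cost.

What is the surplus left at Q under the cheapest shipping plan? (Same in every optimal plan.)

An optimal plan:
  P→A1: 20 × 1 = 20
  P→A2: 10 × 1 = 10
  P→A3: 5 × 2 = 10
Total cost = 40.
Q ships 0 of its 10, leaving 10.

10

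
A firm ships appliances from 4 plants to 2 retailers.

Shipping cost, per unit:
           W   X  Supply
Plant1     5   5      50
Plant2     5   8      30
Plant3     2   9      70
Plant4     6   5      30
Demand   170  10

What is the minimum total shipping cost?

Optimal allocation:
  Plant1 to W: 50 × 5 = 250
  Plant2 to W: 30 × 5 = 150
  Plant3 to W: 70 × 2 = 140
  Plant4 to W: 20 × 6 = 120
  Plant4 to X: 10 × 5 = 50
Total = 250 + 150 + 140 + 120 + 50 = 710.
(Supply check: Plant1 ships 50; Plant2 ships 30; Plant3 ships 70; Plant4 ships 30.)

710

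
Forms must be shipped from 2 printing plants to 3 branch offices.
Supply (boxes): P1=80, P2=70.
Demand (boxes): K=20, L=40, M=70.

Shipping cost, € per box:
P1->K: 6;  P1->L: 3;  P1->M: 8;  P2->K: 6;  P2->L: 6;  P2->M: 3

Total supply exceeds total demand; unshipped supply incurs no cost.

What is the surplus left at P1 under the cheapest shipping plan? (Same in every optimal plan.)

20

An optimal plan:
  P1->K: 20 boxes
  P1->L: 40 boxes
  P2->M: 70 boxes
Total cost = €450.
P1 ships 60 of its 80, leaving 20.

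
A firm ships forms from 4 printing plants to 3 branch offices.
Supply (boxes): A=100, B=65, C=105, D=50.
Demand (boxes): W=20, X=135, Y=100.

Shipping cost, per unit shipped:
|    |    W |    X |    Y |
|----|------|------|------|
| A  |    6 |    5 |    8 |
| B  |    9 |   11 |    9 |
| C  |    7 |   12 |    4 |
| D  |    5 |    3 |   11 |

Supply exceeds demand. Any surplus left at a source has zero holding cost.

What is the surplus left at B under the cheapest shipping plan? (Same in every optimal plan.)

65

Minimum-cost shipments:
  A->W: 15 × 6 = 90
  A->X: 85 × 5 = 425
  C->W: 5 × 7 = 35
  C->Y: 100 × 4 = 400
  D->X: 50 × 3 = 150
Total cost = 1100.
B ships 0 of its 65, leaving 65.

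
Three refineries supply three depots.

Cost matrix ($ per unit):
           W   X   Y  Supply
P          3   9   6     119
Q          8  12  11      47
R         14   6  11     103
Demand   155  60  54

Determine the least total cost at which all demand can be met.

1599

A cheapest plan:
  P to W: 108 × $3 = $324
  P to Y: 11 × $6 = $66
  Q to W: 47 × $8 = $376
  R to X: 60 × $6 = $360
  R to Y: 43 × $11 = $473
Total = 324 + 66 + 376 + 360 + 473 = $1599.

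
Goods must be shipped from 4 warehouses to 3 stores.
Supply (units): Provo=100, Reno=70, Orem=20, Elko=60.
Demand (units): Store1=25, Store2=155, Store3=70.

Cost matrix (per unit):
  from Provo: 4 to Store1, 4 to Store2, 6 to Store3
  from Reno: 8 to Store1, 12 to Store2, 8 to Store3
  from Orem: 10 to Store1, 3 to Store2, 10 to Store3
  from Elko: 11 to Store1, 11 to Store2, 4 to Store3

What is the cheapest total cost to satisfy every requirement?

1400

An optimal shipping plan:
  Provo to Store2: 100 units
  Reno to Store1: 25 units
  Reno to Store2: 35 units
  Reno to Store3: 10 units
  Orem to Store2: 20 units
  Elko to Store3: 60 units
Total cost = 1400.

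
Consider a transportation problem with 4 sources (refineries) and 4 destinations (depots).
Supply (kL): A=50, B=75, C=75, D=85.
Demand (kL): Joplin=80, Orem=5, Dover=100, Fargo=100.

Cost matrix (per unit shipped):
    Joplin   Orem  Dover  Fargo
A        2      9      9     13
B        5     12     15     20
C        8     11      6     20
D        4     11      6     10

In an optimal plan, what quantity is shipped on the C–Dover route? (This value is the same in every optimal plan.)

75

Optimal shipments:
  A–Joplin: 5 × 2 = 10
  A–Orem: 5 × 9 = 45
  A–Fargo: 40 × 13 = 520
  B–Joplin: 75 × 5 = 375
  C–Dover: 75 × 6 = 450
  D–Dover: 25 × 6 = 150
  D–Fargo: 60 × 10 = 600
Total cost = 2150.
So C→Dover carries 75 kL.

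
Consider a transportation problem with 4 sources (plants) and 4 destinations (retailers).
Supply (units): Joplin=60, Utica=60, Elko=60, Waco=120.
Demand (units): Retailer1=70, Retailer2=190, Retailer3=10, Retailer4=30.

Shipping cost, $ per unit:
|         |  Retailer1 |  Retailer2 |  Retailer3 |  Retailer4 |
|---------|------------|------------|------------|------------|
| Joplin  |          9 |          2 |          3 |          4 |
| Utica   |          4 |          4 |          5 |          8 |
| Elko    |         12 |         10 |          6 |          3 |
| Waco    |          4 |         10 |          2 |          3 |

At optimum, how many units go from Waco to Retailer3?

10

The minimum-cost plan:
  Joplin to Retailer2: 60 × $2 = $120
  Utica to Retailer2: 60 × $4 = $240
  Elko to Retailer2: 60 × $10 = $600
  Waco to Retailer1: 70 × $4 = $280
  Waco to Retailer2: 10 × $10 = $100
  Waco to Retailer3: 10 × $2 = $20
  Waco to Retailer4: 30 × $3 = $90
Total cost = $1450.
So Waco→Retailer3 carries 10 units.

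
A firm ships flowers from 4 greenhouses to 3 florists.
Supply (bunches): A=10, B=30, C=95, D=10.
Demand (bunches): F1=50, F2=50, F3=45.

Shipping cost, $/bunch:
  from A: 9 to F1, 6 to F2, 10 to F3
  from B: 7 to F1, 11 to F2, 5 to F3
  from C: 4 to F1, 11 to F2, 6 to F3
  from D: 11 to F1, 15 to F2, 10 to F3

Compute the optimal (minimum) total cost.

Optimal allocation:
  A–F2: 10 × $6 = $60
  B–F3: 30 × $5 = $150
  C–F1: 50 × $4 = $200
  C–F2: 40 × $11 = $440
  C–F3: 5 × $6 = $30
  D–F3: 10 × $10 = $100
Total = 60 + 150 + 200 + 440 + 30 + 100 = $980.

980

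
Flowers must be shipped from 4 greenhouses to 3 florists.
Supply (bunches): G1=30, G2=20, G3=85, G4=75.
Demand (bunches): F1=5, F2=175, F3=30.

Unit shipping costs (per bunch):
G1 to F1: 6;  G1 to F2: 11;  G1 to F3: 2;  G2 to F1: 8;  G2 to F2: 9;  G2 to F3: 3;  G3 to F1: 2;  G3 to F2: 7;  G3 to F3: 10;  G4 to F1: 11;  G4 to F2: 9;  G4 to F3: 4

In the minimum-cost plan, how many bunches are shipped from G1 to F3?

Solving gives:
  G1→F3: 30 × 2 = 60
  G2→F2: 20 × 9 = 180
  G3→F1: 5 × 2 = 10
  G3→F2: 80 × 7 = 560
  G4→F2: 75 × 9 = 675
Total cost = 1485.
So G1→F3 carries 30 bunches.

30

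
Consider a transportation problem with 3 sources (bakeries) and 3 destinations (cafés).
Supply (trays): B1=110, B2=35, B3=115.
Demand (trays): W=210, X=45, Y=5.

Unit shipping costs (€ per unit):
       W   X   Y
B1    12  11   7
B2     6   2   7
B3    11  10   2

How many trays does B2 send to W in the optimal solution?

0

The minimum-cost plan:
  B1->W: 100 × €12 = €1200
  B1->X: 10 × €11 = €110
  B2->X: 35 × €2 = €70
  B3->W: 110 × €11 = €1210
  B3->Y: 5 × €2 = €10
Total cost = €2600.
The route B2→W is not used.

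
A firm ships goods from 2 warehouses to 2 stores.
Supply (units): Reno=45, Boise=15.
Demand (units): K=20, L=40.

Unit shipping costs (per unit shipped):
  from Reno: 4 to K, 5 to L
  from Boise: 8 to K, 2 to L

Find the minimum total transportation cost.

235

One minimum-cost allocation:
  Reno–K: 20 × 4 = 80
  Reno–L: 25 × 5 = 125
  Boise–L: 15 × 2 = 30
Total = 80 + 125 + 30 = 235.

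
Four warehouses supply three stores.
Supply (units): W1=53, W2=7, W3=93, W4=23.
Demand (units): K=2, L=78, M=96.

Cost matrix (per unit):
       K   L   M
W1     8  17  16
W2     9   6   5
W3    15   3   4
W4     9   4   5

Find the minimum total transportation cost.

1276

One minimum-cost allocation:
  W1->K: 2 units
  W1->M: 51 units
  W2->M: 7 units
  W3->L: 78 units
  W3->M: 15 units
  W4->M: 23 units
Total cost = 1276.
(Supply check: W1 ships 53; W2 ships 7; W3 ships 93; W4 ships 23.)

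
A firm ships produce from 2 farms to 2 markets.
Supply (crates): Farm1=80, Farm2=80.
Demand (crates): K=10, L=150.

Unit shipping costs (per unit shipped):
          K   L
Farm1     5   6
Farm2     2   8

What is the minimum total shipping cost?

A cheapest plan:
  Farm1 to L: 80 × 6 = 480
  Farm2 to K: 10 × 2 = 20
  Farm2 to L: 70 × 8 = 560
Total = 480 + 20 + 560 = 1060.
(Supply check: Farm1 ships 80; Farm2 ships 80.)

1060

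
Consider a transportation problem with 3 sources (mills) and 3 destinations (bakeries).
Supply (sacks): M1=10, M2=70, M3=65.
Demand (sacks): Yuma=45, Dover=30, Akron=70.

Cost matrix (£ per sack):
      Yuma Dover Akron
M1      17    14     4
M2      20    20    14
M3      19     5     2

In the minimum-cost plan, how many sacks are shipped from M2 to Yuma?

The minimum-cost plan:
  M1 to Akron: 10 × £4 = £40
  M2 to Yuma: 45 × £20 = £900
  M2 to Akron: 25 × £14 = £350
  M3 to Dover: 30 × £5 = £150
  M3 to Akron: 35 × £2 = £70
Total cost = £1510.
So M2→Yuma carries 45 sacks.

45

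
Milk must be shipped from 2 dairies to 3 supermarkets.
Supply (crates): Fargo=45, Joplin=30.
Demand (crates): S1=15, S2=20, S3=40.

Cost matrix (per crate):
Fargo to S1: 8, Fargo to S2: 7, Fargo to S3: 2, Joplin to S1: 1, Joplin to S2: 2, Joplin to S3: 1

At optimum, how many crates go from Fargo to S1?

0

The minimum-cost plan:
  Fargo→S2: 5 × 7 = 35
  Fargo→S3: 40 × 2 = 80
  Joplin→S1: 15 × 1 = 15
  Joplin→S2: 15 × 2 = 30
Total cost = 160.
The route Fargo→S1 is not used.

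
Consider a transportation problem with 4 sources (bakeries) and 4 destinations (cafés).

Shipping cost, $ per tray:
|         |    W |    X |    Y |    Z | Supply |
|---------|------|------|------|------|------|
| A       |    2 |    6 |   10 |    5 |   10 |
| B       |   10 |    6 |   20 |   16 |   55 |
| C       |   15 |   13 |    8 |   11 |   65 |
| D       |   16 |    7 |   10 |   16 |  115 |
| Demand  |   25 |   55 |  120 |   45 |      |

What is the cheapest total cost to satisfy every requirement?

2170

One minimum-cost allocation:
  A to W: 10 × $2 = $20
  B to W: 15 × $10 = $150
  B to X: 40 × $6 = $240
  C to Y: 20 × $8 = $160
  C to Z: 45 × $11 = $495
  D to X: 15 × $7 = $105
  D to Y: 100 × $10 = $1000
Total = 20 + 150 + 240 + 160 + 495 + 105 + 1000 = $2170.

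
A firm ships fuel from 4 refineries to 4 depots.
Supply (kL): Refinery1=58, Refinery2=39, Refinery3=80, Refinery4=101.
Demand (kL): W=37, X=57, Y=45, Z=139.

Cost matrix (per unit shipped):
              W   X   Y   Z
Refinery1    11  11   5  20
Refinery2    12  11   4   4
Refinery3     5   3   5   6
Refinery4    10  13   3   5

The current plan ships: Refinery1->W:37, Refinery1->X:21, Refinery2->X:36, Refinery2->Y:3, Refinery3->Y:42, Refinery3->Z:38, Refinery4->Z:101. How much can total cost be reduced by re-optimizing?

670

Current plan cost = 37·11 + 21·11 + 36·11 + 3·4 + 42·5 + 38·6 + 101·5 = 1989.
Optimal plan:
  Refinery1–W: 14 × 11 = 154
  Refinery1–Y: 44 × 5 = 220
  Refinery2–Z: 39 × 4 = 156
  Refinery3–W: 23 × 5 = 115
  Refinery3–X: 57 × 3 = 171
  Refinery4–Y: 1 × 3 = 3
  Refinery4–Z: 100 × 5 = 500
Optimal cost = 1319.
Saving = 1989 − 1319 = 670.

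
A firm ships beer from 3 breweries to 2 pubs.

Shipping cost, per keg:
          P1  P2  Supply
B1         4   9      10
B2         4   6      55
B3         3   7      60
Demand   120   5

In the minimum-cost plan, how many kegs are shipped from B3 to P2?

The minimum-cost plan:
  B1–P1: 10 × 4 = 40
  B2–P1: 50 × 4 = 200
  B2–P2: 5 × 6 = 30
  B3–P1: 60 × 3 = 180
Total cost = 450.
The route B3→P2 is not used.

0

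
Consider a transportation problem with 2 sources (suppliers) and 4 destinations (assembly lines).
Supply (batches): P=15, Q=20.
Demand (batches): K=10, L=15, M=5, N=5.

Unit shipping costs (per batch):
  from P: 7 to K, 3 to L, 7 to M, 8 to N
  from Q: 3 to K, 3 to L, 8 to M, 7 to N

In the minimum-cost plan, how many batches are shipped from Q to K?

10

The minimum-cost plan:
  P to L: 10 × 3 = 30
  P to M: 5 × 7 = 35
  Q to K: 10 × 3 = 30
  Q to L: 5 × 3 = 15
  Q to N: 5 × 7 = 35
Total cost = 145.
So Q→K carries 10 batches.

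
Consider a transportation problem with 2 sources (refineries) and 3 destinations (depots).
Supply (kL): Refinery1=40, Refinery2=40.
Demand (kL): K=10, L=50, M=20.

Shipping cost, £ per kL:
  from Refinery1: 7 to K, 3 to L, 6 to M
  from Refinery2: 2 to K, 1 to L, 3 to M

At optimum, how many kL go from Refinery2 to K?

10

Solving gives:
  Refinery1->L: 40 × £3 = £120
  Refinery2->K: 10 × £2 = £20
  Refinery2->L: 10 × £1 = £10
  Refinery2->M: 20 × £3 = £60
Total cost = £210.
So Refinery2→K carries 10 kL.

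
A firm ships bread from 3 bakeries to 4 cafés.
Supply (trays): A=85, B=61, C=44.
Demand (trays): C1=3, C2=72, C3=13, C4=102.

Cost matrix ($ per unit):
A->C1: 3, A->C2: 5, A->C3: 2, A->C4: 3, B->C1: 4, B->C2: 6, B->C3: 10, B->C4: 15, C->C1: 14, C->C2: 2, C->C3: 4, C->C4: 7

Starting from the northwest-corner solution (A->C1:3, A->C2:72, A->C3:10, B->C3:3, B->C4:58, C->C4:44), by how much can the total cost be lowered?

783

Current plan cost = 3·3 + 72·5 + 10·2 + 3·10 + 58·15 + 44·7 = $1597.
Optimal plan:
  A→C4: 85 × $3 = $255
  B→C1: 3 × $4 = $12
  B→C2: 58 × $6 = $348
  C→C2: 14 × $2 = $28
  C→C3: 13 × $4 = $52
  C→C4: 17 × $7 = $119
Optimal cost = $814.
Saving = 1597 − 814 = $783.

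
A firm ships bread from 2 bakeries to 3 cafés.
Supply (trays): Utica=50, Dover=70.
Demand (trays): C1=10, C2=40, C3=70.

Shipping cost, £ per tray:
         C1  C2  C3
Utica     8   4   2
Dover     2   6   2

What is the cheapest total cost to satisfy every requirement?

320

Optimal allocation:
  Utica->C2: 40 trays
  Utica->C3: 10 trays
  Dover->C1: 10 trays
  Dover->C3: 60 trays
Total cost = £320.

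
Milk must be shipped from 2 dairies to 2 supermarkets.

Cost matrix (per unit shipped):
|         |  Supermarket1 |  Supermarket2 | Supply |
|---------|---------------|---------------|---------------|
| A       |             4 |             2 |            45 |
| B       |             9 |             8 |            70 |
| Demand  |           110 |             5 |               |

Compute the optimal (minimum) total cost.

800

One minimum-cost allocation:
  A->Supermarket1: 40 × 4 = 160
  A->Supermarket2: 5 × 2 = 10
  B->Supermarket1: 70 × 9 = 630
Total = 160 + 10 + 630 = 800.
(Supply check: A ships 45; B ships 70.)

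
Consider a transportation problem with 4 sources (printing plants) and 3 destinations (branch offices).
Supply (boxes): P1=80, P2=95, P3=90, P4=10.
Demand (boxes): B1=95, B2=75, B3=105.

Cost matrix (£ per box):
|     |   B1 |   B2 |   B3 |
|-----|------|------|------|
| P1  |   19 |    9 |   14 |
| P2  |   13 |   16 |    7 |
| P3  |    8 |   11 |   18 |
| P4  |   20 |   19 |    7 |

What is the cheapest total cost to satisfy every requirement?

2225

Optimal allocation:
  P1 to B1: 5 × £19 = £95
  P1 to B2: 75 × £9 = £675
  P2 to B3: 95 × £7 = £665
  P3 to B1: 90 × £8 = £720
  P4 to B3: 10 × £7 = £70
Total = 95 + 675 + 665 + 720 + 70 = £2225.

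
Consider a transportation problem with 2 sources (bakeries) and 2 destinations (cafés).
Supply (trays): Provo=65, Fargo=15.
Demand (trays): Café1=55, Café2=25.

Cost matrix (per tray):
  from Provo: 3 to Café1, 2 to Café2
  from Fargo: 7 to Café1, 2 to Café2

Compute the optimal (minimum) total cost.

Optimal allocation:
  Provo->Café1: 55 × 3 = 165
  Provo->Café2: 10 × 2 = 20
  Fargo->Café2: 15 × 2 = 30
Total = 165 + 20 + 30 = 215.
(Supply check: Provo ships 65; Fargo ships 15.)

215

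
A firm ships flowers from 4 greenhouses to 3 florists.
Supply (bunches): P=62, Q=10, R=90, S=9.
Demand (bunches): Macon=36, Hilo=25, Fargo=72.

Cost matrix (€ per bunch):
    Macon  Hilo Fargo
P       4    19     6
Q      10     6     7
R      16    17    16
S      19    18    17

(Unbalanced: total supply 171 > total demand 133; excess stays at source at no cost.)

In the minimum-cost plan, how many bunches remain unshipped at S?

9

An optimal plan:
  P to Macon: 36 bunches
  P to Fargo: 26 bunches
  Q to Hilo: 10 bunches
  R to Hilo: 15 bunches
  R to Fargo: 46 bunches
Total cost = €1351.
S ships 0 of its 9, leaving 9.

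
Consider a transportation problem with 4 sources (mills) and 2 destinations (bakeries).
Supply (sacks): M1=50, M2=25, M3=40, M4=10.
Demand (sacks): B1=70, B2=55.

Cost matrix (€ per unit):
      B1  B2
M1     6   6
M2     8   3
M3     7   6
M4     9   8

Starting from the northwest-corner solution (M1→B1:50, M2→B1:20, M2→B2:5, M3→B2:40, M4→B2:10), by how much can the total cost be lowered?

Current plan cost = 50·6 + 20·8 + 5·3 + 40·6 + 10·8 = €795.
Optimal plan:
  M1 to B1: 50 × €6 = €300
  M2 to B2: 25 × €3 = €75
  M3 to B1: 20 × €7 = €140
  M3 to B2: 20 × €6 = €120
  M4 to B2: 10 × €8 = €80
Optimal cost = €715.
Saving = 795 − 715 = €80.

80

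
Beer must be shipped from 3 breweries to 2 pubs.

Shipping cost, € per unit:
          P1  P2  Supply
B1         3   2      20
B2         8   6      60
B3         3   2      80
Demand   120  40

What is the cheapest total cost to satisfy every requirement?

700

Optimal allocation:
  B1->P1: 20 × €3 = €60
  B2->P1: 20 × €8 = €160
  B2->P2: 40 × €6 = €240
  B3->P1: 80 × €3 = €240
Total = 60 + 160 + 240 + 240 = €700.
(Supply check: B1 ships 20; B2 ships 60; B3 ships 80.)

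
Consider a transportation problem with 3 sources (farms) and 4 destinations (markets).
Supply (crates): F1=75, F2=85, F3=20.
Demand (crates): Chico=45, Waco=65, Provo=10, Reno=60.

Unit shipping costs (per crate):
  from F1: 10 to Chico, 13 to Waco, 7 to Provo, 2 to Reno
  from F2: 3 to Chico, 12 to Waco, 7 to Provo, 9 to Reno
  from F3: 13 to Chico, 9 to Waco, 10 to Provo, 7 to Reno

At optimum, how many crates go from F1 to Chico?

Solving gives:
  F1->Waco: 5 × 13 = 65
  F1->Provo: 10 × 7 = 70
  F1->Reno: 60 × 2 = 120
  F2->Chico: 45 × 3 = 135
  F2->Waco: 40 × 12 = 480
  F3->Waco: 20 × 9 = 180
Total cost = 1050.
The route F1→Chico is not used.

0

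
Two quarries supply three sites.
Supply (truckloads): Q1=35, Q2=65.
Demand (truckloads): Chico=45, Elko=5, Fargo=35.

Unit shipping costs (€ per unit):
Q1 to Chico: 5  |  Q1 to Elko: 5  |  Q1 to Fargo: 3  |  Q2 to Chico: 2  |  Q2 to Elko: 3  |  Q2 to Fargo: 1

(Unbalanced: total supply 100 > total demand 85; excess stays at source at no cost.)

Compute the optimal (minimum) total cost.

An optimal shipping plan:
  Q1 to Elko: 5 × €5 = €25
  Q1 to Fargo: 15 × €3 = €45
  Q2 to Chico: 45 × €2 = €90
  Q2 to Fargo: 20 × €1 = €20
Total = 25 + 45 + 90 + 20 = €180.
(Supply check: Q1 ships 20; Q2 ships 65.)

180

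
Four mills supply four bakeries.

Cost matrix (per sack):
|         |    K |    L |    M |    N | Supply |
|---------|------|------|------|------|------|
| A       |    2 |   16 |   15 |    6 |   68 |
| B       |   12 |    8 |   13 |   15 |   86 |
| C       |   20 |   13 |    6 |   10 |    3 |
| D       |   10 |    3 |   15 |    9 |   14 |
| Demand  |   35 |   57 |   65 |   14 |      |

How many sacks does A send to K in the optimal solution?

35

The minimum-cost plan:
  A→K: 35 × 2 = 70
  A→M: 19 × 15 = 285
  A→N: 14 × 6 = 84
  B→L: 43 × 8 = 344
  B→M: 43 × 13 = 559
  C→M: 3 × 6 = 18
  D→L: 14 × 3 = 42
Total cost = 1402.
So A→K carries 35 sacks.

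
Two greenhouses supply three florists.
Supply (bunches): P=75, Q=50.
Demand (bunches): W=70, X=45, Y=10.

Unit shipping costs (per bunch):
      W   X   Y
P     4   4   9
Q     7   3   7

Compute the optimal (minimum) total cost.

One minimum-cost allocation:
  P→W: 70 × 4 = 280
  P→X: 5 × 4 = 20
  Q→X: 40 × 3 = 120
  Q→Y: 10 × 7 = 70
Total = 280 + 20 + 120 + 70 = 490.
(Supply check: P ships 75; Q ships 50.)

490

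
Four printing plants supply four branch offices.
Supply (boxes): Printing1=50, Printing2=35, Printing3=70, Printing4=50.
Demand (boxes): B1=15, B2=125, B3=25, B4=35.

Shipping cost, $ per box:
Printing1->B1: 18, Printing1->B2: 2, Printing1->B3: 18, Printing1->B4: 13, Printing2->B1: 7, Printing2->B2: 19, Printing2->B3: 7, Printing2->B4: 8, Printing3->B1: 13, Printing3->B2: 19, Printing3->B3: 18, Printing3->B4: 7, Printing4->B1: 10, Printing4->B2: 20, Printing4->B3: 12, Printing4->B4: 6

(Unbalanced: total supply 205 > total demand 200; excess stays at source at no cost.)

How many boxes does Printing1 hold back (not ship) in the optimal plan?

0

An optimal plan:
  Printing1–B2: 50 × $2 = $100
  Printing2–B1: 10 × $7 = $70
  Printing2–B3: 25 × $7 = $175
  Printing3–B2: 70 × $19 = $1330
  Printing4–B1: 5 × $10 = $50
  Printing4–B2: 5 × $20 = $100
  Printing4–B4: 35 × $6 = $210
Total cost = $2035.
Printing1 ships 50 of its 50, leaving 0.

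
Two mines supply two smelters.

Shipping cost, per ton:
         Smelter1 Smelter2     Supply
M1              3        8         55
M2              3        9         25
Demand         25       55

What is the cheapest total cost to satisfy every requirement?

One minimum-cost allocation:
  M1→Smelter2: 55 × 8 = 440
  M2→Smelter1: 25 × 3 = 75
Total = 440 + 75 = 515.

515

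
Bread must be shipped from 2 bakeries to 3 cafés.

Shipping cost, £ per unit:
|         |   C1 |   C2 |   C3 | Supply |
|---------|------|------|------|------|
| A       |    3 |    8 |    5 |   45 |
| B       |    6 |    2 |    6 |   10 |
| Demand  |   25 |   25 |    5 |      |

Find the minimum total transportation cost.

240

Optimal allocation:
  A->C1: 25 × £3 = £75
  A->C2: 15 × £8 = £120
  A->C3: 5 × £5 = £25
  B->C2: 10 × £2 = £20
Total = 75 + 120 + 25 + 20 = £240.
(Supply check: A ships 45; B ships 10.)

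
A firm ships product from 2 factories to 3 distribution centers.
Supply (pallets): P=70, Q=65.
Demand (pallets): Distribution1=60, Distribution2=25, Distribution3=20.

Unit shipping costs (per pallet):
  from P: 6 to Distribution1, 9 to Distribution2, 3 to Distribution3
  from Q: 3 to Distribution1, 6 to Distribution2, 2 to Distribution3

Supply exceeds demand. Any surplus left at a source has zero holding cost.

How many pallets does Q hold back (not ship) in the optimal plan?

0

An optimal plan:
  P→Distribution1: 20 pallets
  P→Distribution3: 20 pallets
  Q→Distribution1: 40 pallets
  Q→Distribution2: 25 pallets
Total cost = 450.
Q ships 65 of its 65, leaving 0.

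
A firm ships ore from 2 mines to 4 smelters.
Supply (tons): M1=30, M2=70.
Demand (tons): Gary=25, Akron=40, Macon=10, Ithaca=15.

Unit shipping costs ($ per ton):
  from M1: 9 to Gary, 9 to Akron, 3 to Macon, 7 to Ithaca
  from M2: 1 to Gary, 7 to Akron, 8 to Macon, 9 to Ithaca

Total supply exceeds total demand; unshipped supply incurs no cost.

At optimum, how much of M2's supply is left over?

5

An optimal plan:
  M1–Macon: 10 tons
  M1–Ithaca: 15 tons
  M2–Gary: 25 tons
  M2–Akron: 40 tons
Total cost = $440.
M2 ships 65 of its 70, leaving 5.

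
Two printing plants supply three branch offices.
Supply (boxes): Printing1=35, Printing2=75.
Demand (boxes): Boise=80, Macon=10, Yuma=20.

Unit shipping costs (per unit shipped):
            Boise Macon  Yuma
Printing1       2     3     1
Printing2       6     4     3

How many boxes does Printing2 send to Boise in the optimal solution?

45

Solving gives:
  Printing1->Boise: 35 × 2 = 70
  Printing2->Boise: 45 × 6 = 270
  Printing2->Macon: 10 × 4 = 40
  Printing2->Yuma: 20 × 3 = 60
Total cost = 440.
So Printing2→Boise carries 45 boxes.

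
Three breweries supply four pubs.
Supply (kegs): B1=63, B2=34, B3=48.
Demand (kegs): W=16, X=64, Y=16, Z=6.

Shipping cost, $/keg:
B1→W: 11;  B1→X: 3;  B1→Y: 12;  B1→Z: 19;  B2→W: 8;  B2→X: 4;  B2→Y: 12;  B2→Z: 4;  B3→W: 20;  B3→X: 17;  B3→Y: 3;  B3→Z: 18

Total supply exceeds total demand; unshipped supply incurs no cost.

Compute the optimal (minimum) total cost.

One minimum-cost allocation:
  B1 to X: 63 × $3 = $189
  B2 to W: 16 × $8 = $128
  B2 to X: 1 × $4 = $4
  B2 to Z: 6 × $4 = $24
  B3 to Y: 16 × $3 = $48
Total = 189 + 128 + 4 + 24 + 48 = $393.

393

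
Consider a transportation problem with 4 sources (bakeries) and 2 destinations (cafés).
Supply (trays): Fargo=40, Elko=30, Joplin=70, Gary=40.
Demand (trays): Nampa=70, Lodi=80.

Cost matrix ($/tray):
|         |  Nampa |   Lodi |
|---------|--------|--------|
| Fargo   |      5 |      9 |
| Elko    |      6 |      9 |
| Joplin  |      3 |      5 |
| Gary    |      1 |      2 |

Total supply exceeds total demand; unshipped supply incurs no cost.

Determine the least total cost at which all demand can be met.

570

Optimal allocation:
  Fargo->Nampa: 40 trays
  Joplin->Nampa: 30 trays
  Joplin->Lodi: 40 trays
  Gary->Lodi: 40 trays
Total cost = $570.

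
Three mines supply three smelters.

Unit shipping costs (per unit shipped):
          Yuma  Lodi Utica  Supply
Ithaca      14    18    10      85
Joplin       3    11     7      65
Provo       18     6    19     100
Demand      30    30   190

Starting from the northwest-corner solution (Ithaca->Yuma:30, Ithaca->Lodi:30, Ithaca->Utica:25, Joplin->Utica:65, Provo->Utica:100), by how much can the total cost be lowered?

Current plan cost = 30·14 + 30·18 + 25·10 + 65·7 + 100·19 = 3565.
Optimal plan:
  Ithaca to Utica: 85 × 10 = 850
  Joplin to Yuma: 30 × 3 = 90
  Joplin to Utica: 35 × 7 = 245
  Provo to Lodi: 30 × 6 = 180
  Provo to Utica: 70 × 19 = 1330
Optimal cost = 2695.
Saving = 3565 − 2695 = 870.

870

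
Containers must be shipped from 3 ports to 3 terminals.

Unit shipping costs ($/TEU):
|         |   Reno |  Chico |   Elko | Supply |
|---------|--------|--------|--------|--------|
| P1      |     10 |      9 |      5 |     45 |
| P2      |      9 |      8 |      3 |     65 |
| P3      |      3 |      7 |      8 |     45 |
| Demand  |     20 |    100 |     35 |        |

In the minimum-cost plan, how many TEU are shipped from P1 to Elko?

Solving gives:
  P1 to Chico: 45 × $9 = $405
  P2 to Chico: 30 × $8 = $240
  P2 to Elko: 35 × $3 = $105
  P3 to Reno: 20 × $3 = $60
  P3 to Chico: 25 × $7 = $175
Total cost = $985.
The route P1→Elko is not used.

0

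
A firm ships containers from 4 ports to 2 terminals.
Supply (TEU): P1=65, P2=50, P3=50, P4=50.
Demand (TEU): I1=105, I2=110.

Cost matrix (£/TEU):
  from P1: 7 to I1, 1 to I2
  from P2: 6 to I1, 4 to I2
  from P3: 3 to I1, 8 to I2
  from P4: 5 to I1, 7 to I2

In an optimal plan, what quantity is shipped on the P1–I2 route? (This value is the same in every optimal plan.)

65

Solving gives:
  P1->I2: 65 TEU
  P2->I1: 5 TEU
  P2->I2: 45 TEU
  P3->I1: 50 TEU
  P4->I1: 50 TEU
Total cost = £675.
So P1→I2 carries 65 TEU.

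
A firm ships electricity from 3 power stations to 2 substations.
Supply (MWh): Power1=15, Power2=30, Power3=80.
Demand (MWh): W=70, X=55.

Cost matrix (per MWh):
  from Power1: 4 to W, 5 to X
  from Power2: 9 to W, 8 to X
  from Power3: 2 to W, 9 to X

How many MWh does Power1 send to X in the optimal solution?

15

The minimum-cost plan:
  Power1–X: 15 MWh
  Power2–X: 30 MWh
  Power3–W: 70 MWh
  Power3–X: 10 MWh
Total cost = 545.
So Power1→X carries 15 MWh.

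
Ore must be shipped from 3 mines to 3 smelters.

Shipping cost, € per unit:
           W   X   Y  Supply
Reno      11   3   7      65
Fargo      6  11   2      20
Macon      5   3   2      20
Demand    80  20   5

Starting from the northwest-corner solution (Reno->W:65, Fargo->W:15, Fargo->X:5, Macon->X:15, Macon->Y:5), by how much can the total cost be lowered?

Current plan cost = 65·11 + 15·6 + 5·11 + 15·3 + 5·2 = €915.
Optimal plan:
  Reno to W: 40 × €11 = €440
  Reno to X: 20 × €3 = €60
  Reno to Y: 5 × €7 = €35
  Fargo to W: 20 × €6 = €120
  Macon to W: 20 × €5 = €100
Optimal cost = €755.
Saving = 915 − 755 = €160.

160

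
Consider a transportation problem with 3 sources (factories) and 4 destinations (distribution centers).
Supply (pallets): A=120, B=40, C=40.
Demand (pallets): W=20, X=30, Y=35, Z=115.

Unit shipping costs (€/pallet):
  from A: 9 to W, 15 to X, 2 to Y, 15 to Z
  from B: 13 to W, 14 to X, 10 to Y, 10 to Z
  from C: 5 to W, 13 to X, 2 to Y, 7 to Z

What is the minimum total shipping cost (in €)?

A cheapest plan:
  A to W: 20 × €9 = €180
  A to X: 30 × €15 = €450
  A to Y: 35 × €2 = €70
  A to Z: 35 × €15 = €525
  B to Z: 40 × €10 = €400
  C to Z: 40 × €7 = €280
Total = 180 + 450 + 70 + 525 + 400 + 280 = €1905.
(Supply check: A ships 120; B ships 40; C ships 40.)

1905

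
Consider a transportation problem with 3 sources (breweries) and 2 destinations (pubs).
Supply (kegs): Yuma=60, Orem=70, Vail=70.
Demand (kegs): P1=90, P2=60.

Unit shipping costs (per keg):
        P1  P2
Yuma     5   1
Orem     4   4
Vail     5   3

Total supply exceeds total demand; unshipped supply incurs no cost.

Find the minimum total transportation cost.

One minimum-cost allocation:
  Yuma to P2: 60 × 1 = 60
  Orem to P1: 70 × 4 = 280
  Vail to P1: 20 × 5 = 100
Total = 60 + 280 + 100 = 440.
(Supply check: Yuma ships 60; Orem ships 70; Vail ships 20.)

440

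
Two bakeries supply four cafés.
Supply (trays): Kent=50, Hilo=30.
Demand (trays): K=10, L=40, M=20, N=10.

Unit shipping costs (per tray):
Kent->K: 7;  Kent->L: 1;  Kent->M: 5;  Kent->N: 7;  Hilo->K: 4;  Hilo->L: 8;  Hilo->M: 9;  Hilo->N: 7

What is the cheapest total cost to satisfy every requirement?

Optimal allocation:
  Kent→L: 40 × 1 = 40
  Kent→M: 10 × 5 = 50
  Hilo→K: 10 × 4 = 40
  Hilo→M: 10 × 9 = 90
  Hilo→N: 10 × 7 = 70
Total = 40 + 50 + 40 + 90 + 70 = 290.
(Supply check: Kent ships 50; Hilo ships 30.)

290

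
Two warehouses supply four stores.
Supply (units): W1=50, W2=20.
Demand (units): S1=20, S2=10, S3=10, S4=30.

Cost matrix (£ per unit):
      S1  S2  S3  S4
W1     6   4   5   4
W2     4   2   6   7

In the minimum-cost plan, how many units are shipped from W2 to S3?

0

The minimum-cost plan:
  W1→S1: 10 × £6 = £60
  W1→S3: 10 × £5 = £50
  W1→S4: 30 × £4 = £120
  W2→S1: 10 × £4 = £40
  W2→S2: 10 × £2 = £20
Total cost = £290.
The route W2→S3 is not used.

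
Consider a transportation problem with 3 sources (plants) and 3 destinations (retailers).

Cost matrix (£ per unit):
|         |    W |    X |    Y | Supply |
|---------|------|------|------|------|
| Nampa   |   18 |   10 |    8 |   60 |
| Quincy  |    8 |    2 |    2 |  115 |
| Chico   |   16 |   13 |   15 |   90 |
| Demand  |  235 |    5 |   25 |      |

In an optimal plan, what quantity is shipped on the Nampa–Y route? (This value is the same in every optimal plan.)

The minimum-cost plan:
  Nampa→W: 30 × £18 = £540
  Nampa→X: 5 × £10 = £50
  Nampa→Y: 25 × £8 = £200
  Quincy→W: 115 × £8 = £920
  Chico→W: 90 × £16 = £1440
Total cost = £3150.
So Nampa→Y carries 25 units.

25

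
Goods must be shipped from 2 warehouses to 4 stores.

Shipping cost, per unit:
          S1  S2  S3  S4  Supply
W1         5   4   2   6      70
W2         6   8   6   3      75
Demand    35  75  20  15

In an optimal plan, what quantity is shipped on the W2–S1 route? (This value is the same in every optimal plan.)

35

Solving gives:
  W1->S2: 50 × 4 = 200
  W1->S3: 20 × 2 = 40
  W2->S1: 35 × 6 = 210
  W2->S2: 25 × 8 = 200
  W2->S4: 15 × 3 = 45
Total cost = 695.
So W2→S1 carries 35 units.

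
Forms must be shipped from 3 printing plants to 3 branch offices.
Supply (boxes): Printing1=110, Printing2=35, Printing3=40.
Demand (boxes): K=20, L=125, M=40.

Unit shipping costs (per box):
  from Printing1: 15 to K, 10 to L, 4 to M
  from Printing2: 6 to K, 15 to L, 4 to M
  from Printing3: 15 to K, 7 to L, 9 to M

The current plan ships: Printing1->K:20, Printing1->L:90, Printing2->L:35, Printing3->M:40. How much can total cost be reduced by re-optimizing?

Current plan cost = 20·15 + 90·10 + 35·15 + 40·9 = 2085.
Optimal plan:
  Printing1–L: 85 × 10 = 850
  Printing1–M: 25 × 4 = 100
  Printing2–K: 20 × 6 = 120
  Printing2–M: 15 × 4 = 60
  Printing3–L: 40 × 7 = 280
Optimal cost = 1410.
Saving = 2085 − 1410 = 675.

675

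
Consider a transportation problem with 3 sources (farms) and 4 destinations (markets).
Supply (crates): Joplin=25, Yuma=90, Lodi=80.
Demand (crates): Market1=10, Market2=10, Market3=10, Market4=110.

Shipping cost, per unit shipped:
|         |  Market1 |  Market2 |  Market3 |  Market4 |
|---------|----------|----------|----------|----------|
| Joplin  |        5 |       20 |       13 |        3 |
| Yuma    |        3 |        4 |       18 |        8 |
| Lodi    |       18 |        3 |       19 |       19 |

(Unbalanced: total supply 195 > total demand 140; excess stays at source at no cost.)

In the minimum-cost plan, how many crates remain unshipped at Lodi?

Minimum-cost shipments:
  Joplin→Market4: 25 crates
  Yuma→Market1: 10 crates
  Yuma→Market4: 80 crates
  Lodi→Market2: 10 crates
  Lodi→Market3: 10 crates
  Lodi→Market4: 5 crates
Total cost = 1060.
Lodi ships 25 of its 80, leaving 55.

55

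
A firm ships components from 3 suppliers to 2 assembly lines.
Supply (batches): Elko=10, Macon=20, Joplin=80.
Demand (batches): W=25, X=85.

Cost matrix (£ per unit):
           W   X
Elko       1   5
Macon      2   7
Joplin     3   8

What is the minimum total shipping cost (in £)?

Optimal allocation:
  Elko–X: 10 batches
  Macon–W: 20 batches
  Joplin–W: 5 batches
  Joplin–X: 75 batches
Total cost = £705.

705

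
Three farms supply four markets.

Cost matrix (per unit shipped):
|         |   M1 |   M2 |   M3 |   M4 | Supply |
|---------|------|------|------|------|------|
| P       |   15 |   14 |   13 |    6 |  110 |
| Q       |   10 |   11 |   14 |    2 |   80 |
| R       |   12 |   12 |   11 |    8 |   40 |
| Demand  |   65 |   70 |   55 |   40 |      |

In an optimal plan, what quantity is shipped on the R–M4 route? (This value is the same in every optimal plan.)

Solving gives:
  P->M2: 70 × 14 = 980
  P->M3: 15 × 13 = 195
  P->M4: 25 × 6 = 150
  Q->M1: 65 × 10 = 650
  Q->M4: 15 × 2 = 30
  R->M3: 40 × 11 = 440
Total cost = 2445.
The route R→M4 is not used.

0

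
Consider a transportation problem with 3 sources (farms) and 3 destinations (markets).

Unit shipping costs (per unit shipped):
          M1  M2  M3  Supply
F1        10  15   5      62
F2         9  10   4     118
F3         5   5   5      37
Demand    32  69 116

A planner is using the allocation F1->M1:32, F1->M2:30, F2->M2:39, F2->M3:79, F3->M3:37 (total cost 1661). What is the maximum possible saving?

342

Current plan cost = 32·10 + 30·15 + 39·10 + 79·4 + 37·5 = 1661.
Optimal plan:
  F1→M3: 62 × 5 = 310
  F2→M1: 32 × 9 = 288
  F2→M2: 32 × 10 = 320
  F2→M3: 54 × 4 = 216
  F3→M2: 37 × 5 = 185
Optimal cost = 1319.
Saving = 1661 − 1319 = 342.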